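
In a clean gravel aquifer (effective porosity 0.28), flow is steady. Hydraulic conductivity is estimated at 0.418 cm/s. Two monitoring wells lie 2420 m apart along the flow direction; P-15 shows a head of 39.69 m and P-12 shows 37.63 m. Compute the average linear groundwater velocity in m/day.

Convert K: 0.418 cm/s × 864 = 361.2 m/day.
Hydraulic gradient i = (39.69 − 37.63) / 2420 = 2.06 / 2420 = 0.0008512.
Darcy flux q = K · i = 361.2 × 0.0008512 = 0.3074 m/day.
Seepage velocity v = q / n_e = 0.3074 / 0.28 = 1.098 m/day.

1.10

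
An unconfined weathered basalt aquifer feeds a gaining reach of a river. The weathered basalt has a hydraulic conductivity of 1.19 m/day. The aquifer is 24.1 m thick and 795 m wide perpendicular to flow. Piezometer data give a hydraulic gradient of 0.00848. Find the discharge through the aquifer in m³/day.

Cross-sectional area A = 795 × 24.1 = 19160 m².
Hydraulic gradient i = 0.00848.
Darcy's law: Q = K · A · i = 1.190 × 19160 × 0.008480 = 193.3 m³/day.

193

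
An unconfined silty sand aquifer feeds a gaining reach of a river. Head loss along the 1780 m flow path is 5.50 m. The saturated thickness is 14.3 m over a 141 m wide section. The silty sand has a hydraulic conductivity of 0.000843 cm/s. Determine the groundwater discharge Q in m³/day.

Convert K: 0.000843 cm/s × 864 = 0.7284 m/day.
Cross-sectional area A = 141 × 14.3 = 2016 m².
Hydraulic gradient i = Δh / L = 5.50 / 1780 = 0.003090.
Darcy's law: Q = K · A · i = 0.7284 × 2016 × 0.003090 = 4.538 m³/day.

4.54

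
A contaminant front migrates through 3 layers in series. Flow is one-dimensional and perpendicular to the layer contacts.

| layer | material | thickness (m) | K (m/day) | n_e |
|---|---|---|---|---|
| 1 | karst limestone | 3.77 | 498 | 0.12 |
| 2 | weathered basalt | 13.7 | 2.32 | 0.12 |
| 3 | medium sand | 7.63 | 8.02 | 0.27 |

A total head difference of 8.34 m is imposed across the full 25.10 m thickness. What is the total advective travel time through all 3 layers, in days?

3.42

With flow normal to the layers, continuity requires the same specific discharge q through every layer.
Σ(b_i/K_i) = 3.77/498 + 13.7/2.32 + 7.63/8.02 = 6.864 d.
q = Δh / Σ(b_i/K_i) = 8.34 / 6.864 = 1.215 m/day.
In each layer the seepage velocity is v_i = q/n_i, so the layer transit time is t_i = b_i·n_i / q:
  layer 1 (karst limestone): t_1 = 3.77 × 0.12 / 1.215 = 0.3723 d
  layer 2 (weathered basalt): t_2 = 13.7 × 0.12 / 1.215 = 1.353 d
  layer 3 (medium sand): t_3 = 7.63 × 0.27 / 1.215 = 1.696 d
Total t = Σ t_i = 3.421 days.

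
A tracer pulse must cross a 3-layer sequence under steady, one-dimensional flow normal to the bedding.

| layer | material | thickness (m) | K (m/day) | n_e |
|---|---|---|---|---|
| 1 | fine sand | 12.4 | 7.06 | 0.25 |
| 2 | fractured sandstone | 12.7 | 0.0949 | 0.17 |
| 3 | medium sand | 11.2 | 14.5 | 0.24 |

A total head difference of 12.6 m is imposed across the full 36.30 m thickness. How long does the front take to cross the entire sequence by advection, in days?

With flow normal to the layers, continuity requires the same specific discharge q through every layer.
Σ(b_i/K_i) = 12.4/7.06 + 12.7/0.0949 + 11.2/14.5 = 136.4 d.
q = Δh / Σ(b_i/K_i) = 12.6 / 136.4 = 0.09241 m/day.
In each layer the seepage velocity is v_i = q/n_i, so the layer transit time is t_i = b_i·n_i / q:
  layer 1 (fine sand): t_1 = 12.4 × 0.25 / 0.09241 = 33.55 d
  layer 2 (fractured sandstone): t_2 = 12.7 × 0.17 / 0.09241 = 23.36 d
  layer 3 (medium sand): t_3 = 11.2 × 0.24 / 0.09241 = 29.09 d
Total t = Σ t_i = 86.00 days.

86.0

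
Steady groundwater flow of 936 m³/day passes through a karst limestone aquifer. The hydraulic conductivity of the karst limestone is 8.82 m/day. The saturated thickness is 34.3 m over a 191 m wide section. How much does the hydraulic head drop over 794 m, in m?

Cross-sectional area A = 191 × 34.3 = 6551 m².
From Q = K·A·i, i = Q / (K·A) = 936 / (8.820 × 6551) = 0.01620.
Head loss Δh = i · L = 0.01620 × 794 = 12.86 m.

12.9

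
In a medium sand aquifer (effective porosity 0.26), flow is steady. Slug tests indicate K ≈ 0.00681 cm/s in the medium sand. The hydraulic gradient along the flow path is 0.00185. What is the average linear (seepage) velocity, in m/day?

Convert K: 0.00681 cm/s × 864 = 5.884 m/day.
Hydraulic gradient i = 0.00185.
Darcy flux q = K · i = 5.884 × 0.001850 = 0.01089 m/day.
Seepage velocity v = q / n_e = 0.01089 / 0.26 = 0.04187 m/day.

0.0419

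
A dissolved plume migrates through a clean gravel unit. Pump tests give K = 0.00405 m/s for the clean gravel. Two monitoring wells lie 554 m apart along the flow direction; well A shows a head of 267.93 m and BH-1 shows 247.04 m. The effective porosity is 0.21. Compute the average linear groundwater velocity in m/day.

Convert K: 0.00405 m/s × 86400 = 349.9 m/day.
Hydraulic gradient i = (267.93 − 247.04) / 554 = 20.89 / 554 = 0.03771.
Darcy flux q = K · i = 349.9 × 0.03771 = 13.19 m/day.
Seepage velocity v = q / n_e = 13.19 / 0.21 = 62.83 m/day.

62.8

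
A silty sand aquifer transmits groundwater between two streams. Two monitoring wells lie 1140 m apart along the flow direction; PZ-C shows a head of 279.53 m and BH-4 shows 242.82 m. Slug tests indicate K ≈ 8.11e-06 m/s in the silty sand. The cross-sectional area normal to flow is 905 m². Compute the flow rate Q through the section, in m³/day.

20.4

Convert K: 8.11e-06 m/s × 86400 = 0.7007 m/day.
Hydraulic gradient i = (279.53 − 242.82) / 1140 = 36.71 / 1140 = 0.03220.
Darcy's law: Q = K · A · i = 0.7007 × 905.0 × 0.03220 = 20.42 m³/day.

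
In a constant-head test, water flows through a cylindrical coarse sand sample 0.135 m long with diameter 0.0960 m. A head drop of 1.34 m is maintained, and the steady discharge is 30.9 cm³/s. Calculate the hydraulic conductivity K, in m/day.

Cross-sectional area A = π·(d/2)² = π × (0.0960/2)² = 0.007238 m².
Convert discharge: 30.9 cm³/s = 3.090e-05 m³/s.
Darcy's law rearranged: K = Q·L / (A·Δh) = 3.090e-05 × 0.135 / (0.007238 × 1.34) = 0.0004301 m/s = 37.16 m/day.

37.2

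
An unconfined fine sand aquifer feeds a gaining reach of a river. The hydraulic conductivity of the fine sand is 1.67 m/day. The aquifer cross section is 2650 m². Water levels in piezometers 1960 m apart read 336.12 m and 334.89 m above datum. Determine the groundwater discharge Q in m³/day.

Hydraulic gradient i = (336.12 − 334.89) / 1960 = 1.23 / 1960 = 0.0006276.
Darcy's law: Q = K · A · i = 1.670 × 2650 × 0.0006276 = 2.777 m³/day.

2.78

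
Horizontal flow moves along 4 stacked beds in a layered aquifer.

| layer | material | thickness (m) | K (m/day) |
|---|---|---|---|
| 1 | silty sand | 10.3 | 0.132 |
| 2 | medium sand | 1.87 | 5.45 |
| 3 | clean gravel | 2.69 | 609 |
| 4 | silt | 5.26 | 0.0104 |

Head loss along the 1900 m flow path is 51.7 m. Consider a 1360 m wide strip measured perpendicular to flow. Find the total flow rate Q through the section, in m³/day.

Flow is parallel to layering, so each bed carries its own Darcy discharge and the transmissivities add.
Σ(K_i·b_i) = 0.132×10.3 + 5.45×1.87 + 609×2.69 + 0.0104×5.26 = 1650 m²/day.
Hydraulic gradient i = Δh / L = 51.7 / 1900 = 0.02721.
Q = Σ(K_i·b_i) · W · i = 1650 × 1360 × 0.02721 = 61054 m³/day.

61100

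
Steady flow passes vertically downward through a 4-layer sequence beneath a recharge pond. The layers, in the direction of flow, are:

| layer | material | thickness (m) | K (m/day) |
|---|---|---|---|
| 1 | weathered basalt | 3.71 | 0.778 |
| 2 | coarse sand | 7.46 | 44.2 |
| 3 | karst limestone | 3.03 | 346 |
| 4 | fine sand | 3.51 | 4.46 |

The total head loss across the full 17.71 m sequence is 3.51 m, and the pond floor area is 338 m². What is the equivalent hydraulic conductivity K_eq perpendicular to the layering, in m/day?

Flow is perpendicular to layering, so the layers act in series and the equivalent K is the thickness-weighted harmonic mean.
Total thickness L = 3.71 + 7.46 + 3.03 + 3.51 = 17.71 m.
Σ(b_i/K_i) = 3.71/0.778 + 7.46/44.2 + 3.03/346 + 3.51/4.46 = 5.733 d.
K_eq = L / Σ(b_i/K_i) = 17.71 / 5.733 = 3.089 m/day.

3.09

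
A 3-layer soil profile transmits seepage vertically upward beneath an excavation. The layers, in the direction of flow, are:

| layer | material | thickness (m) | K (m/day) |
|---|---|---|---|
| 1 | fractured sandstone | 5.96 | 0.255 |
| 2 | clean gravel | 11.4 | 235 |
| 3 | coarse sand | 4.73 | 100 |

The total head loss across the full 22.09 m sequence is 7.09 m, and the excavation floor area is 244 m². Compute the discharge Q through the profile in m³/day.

Flow is perpendicular to layering, so the layers act in series and the equivalent K is the thickness-weighted harmonic mean.
Total thickness L = 5.96 + 11.4 + 4.73 = 22.09 m.
Σ(b_i/K_i) = 5.96/0.255 + 11.4/235 + 4.73/100 = 23.47 d.
K_eq = L / Σ(b_i/K_i) = 22.09 / 23.47 = 0.9413 m/day.
Q = K_eq · A · (Δh/L) = 0.9413 × 244 × (7.09/22.09) = 73.71 m³/day.

73.7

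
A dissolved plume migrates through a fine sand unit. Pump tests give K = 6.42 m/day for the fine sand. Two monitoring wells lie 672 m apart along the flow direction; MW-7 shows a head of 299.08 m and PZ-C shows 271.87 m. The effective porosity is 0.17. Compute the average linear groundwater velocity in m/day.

Hydraulic gradient i = (299.08 − 271.87) / 672 = 27.21 / 672 = 0.04049.
Darcy flux q = K · i = 6.420 × 0.04049 = 0.2600 m/day.
Seepage velocity v = q / n_e = 0.2600 / 0.17 = 1.529 m/day.

1.53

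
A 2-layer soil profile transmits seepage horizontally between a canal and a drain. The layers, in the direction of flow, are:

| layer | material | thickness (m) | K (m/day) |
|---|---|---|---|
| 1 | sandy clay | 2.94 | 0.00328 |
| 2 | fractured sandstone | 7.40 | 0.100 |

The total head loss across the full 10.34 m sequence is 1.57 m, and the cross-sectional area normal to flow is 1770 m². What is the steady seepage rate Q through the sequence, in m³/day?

2.86

Flow is perpendicular to layering, so the layers act in series and the equivalent K is the thickness-weighted harmonic mean.
Total thickness L = 2.94 + 7.40 = 10.34 m.
Σ(b_i/K_i) = 2.94/0.00328 + 7.40/0.100 = 970.3 d.
K_eq = L / Σ(b_i/K_i) = 10.34 / 970.3 = 0.01066 m/day.
Q = K_eq · A · (Δh/L) = 0.01066 × 1770 × (1.57/10.34) = 2.864 m³/day.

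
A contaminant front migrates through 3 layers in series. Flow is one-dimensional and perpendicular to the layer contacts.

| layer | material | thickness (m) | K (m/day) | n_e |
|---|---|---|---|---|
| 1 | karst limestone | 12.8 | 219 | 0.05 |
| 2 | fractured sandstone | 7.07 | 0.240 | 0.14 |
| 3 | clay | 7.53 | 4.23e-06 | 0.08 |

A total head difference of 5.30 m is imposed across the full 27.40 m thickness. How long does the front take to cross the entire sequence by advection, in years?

2050

With flow normal to the layers, continuity requires the same specific discharge q through every layer.
Σ(b_i/K_i) = 12.8/219 + 7.07/0.240 + 7.53/4.23e-06 = 1.780e+06 d.
q = Δh / Σ(b_i/K_i) = 5.30 / 1.780e+06 = 2.977e-06 m/day.
In each layer the seepage velocity is v_i = q/n_i, so the layer transit time is t_i = b_i·n_i / q:
  layer 1 (karst limestone): t_1 = 12.8 × 0.05 / 2.977e-06 = 2.150e+05 d
  layer 2 (fractured sandstone): t_2 = 7.07 × 0.14 / 2.977e-06 = 3.325e+05 d
  layer 3 (clay): t_3 = 7.53 × 0.08 / 2.977e-06 = 2.023e+05 d
Total t = Σ t_i = 7.498e+05 days = 2053 years.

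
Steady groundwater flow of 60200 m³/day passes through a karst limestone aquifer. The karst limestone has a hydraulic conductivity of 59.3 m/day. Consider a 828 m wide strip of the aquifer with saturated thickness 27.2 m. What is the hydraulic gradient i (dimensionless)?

Cross-sectional area A = 828 × 27.2 = 22522 m².
From Q = K·A·i, i = Q / (K·A) = 60200 / (59.30 × 22522) = 0.04508.

0.0451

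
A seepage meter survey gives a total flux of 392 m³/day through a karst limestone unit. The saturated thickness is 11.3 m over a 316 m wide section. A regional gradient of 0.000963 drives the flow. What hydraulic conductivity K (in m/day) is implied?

Cross-sectional area A = 316 × 11.3 = 3571 m².
Hydraulic gradient i = 0.000963.
From Q = K·A·i, K = Q / (A·i) = 392 / (3571 × 0.0009630) = 114.0 m/day.

114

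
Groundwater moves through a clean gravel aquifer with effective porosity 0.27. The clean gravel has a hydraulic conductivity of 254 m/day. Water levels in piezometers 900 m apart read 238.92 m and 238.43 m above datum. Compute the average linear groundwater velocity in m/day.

Hydraulic gradient i = (238.92 − 238.43) / 900 = 0.49 / 900 = 0.0005444.
Darcy flux q = K · i = 254.0 × 0.0005444 = 0.1383 m/day.
Seepage velocity v = q / n_e = 0.1383 / 0.27 = 0.5122 m/day.

0.512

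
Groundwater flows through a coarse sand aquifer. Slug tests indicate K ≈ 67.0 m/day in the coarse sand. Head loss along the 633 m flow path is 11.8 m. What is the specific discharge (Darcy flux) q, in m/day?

Hydraulic gradient i = Δh / L = 11.8 / 633 = 0.01864.
Specific discharge q = K · i = 67.00 × 0.01864 = 1.249 m/day.

1.25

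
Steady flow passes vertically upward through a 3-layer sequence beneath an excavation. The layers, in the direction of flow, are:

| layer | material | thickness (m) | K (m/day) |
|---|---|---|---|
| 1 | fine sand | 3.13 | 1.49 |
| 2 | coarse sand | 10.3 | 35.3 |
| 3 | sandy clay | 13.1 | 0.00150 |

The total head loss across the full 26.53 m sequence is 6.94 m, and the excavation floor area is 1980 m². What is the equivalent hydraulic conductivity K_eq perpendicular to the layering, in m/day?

Flow is perpendicular to layering, so the layers act in series and the equivalent K is the thickness-weighted harmonic mean.
Total thickness L = 3.13 + 10.3 + 13.1 = 26.53 m.
Σ(b_i/K_i) = 3.13/1.49 + 10.3/35.3 + 13.1/0.00150 = 8736 d.
K_eq = L / Σ(b_i/K_i) = 26.53 / 8736 = 0.003037 m/day.

0.00304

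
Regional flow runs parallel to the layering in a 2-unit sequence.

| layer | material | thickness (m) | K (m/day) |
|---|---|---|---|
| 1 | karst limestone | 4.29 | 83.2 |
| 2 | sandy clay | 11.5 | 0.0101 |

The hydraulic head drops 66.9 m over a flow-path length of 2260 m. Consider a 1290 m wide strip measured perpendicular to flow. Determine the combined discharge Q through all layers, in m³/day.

13600

Flow is parallel to layering, so each bed carries its own Darcy discharge and the transmissivities add.
Σ(K_i·b_i) = 83.2×4.29 + 0.0101×11.5 = 357.0 m²/day.
Hydraulic gradient i = Δh / L = 66.9 / 2260 = 0.02960.
Q = Σ(K_i·b_i) · W · i = 357.0 × 1290 × 0.02960 = 13634 m³/day.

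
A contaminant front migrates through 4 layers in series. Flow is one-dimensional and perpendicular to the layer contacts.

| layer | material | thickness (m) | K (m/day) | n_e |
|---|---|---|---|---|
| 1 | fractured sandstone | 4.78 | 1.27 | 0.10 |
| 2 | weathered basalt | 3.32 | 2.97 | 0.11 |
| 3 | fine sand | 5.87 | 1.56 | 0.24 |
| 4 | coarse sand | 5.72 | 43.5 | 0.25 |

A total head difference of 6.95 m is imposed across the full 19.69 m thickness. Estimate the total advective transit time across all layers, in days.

4.65

With flow normal to the layers, continuity requires the same specific discharge q through every layer.
Σ(b_i/K_i) = 4.78/1.27 + 3.32/2.97 + 5.87/1.56 + 5.72/43.5 = 8.776 d.
q = Δh / Σ(b_i/K_i) = 6.95 / 8.776 = 0.7919 m/day.
In each layer the seepage velocity is v_i = q/n_i, so the layer transit time is t_i = b_i·n_i / q:
  layer 1 (fractured sandstone): t_1 = 4.78 × 0.10 / 0.7919 = 0.6036 d
  layer 2 (weathered basalt): t_2 = 3.32 × 0.11 / 0.7919 = 0.4611 d
  layer 3 (fine sand): t_3 = 5.87 × 0.24 / 0.7919 = 1.779 d
  layer 4 (coarse sand): t_4 = 5.72 × 0.25 / 0.7919 = 1.806 d
Total t = Σ t_i = 4.649 days.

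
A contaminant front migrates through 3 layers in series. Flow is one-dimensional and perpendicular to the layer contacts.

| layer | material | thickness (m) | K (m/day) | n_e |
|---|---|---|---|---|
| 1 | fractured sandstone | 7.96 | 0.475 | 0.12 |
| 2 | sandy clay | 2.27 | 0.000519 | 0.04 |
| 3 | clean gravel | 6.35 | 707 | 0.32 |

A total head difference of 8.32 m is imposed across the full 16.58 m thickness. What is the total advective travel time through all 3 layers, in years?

4.45

With flow normal to the layers, continuity requires the same specific discharge q through every layer.
Σ(b_i/K_i) = 7.96/0.475 + 2.27/0.000519 + 6.35/707 = 4391 d.
q = Δh / Σ(b_i/K_i) = 8.32 / 4391 = 0.001895 m/day.
In each layer the seepage velocity is v_i = q/n_i, so the layer transit time is t_i = b_i·n_i / q:
  layer 1 (fractured sandstone): t_1 = 7.96 × 0.12 / 0.001895 = 504.1 d
  layer 2 (sandy clay): t_2 = 2.27 × 0.04 / 0.001895 = 47.92 d
  layer 3 (clean gravel): t_3 = 6.35 × 0.32 / 0.001895 = 1072 d
Total t = Σ t_i = 1624 days = 4.447 years.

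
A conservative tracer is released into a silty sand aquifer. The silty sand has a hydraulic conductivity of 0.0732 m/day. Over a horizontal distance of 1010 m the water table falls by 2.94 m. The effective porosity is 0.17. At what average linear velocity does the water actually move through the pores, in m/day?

Hydraulic gradient i = Δh / L = 2.94 / 1010 = 0.002911.
Darcy flux q = K · i = 0.07320 × 0.002911 = 0.0002131 m/day.
Seepage velocity v = q / n_e = 0.0002131 / 0.17 = 0.001253 m/day.

0.00125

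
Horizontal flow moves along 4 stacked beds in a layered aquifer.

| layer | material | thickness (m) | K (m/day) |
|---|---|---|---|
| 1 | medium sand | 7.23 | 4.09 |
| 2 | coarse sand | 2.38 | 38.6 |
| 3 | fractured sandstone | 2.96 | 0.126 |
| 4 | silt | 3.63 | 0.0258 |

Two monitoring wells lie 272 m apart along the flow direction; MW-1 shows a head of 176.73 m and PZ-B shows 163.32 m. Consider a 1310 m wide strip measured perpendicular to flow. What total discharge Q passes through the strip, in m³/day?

Flow is parallel to layering, so each bed carries its own Darcy discharge and the transmissivities add.
Σ(K_i·b_i) = 4.09×7.23 + 38.6×2.38 + 0.126×2.96 + 0.0258×3.63 = 121.9 m²/day.
Hydraulic gradient i = (176.73 − 163.32) / 272 = 13.41 / 272 = 0.04930.
Q = Σ(K_i·b_i) · W · i = 121.9 × 1310 × 0.04930 = 7873 m³/day.

7870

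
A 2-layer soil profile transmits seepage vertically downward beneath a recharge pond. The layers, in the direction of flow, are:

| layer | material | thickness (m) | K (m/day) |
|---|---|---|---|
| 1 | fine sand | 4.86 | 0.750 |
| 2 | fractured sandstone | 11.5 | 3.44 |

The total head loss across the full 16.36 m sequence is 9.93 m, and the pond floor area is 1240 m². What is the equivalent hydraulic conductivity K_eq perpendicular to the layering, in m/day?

Flow is perpendicular to layering, so the layers act in series and the equivalent K is the thickness-weighted harmonic mean.
Total thickness L = 4.86 + 11.5 = 16.36 m.
Σ(b_i/K_i) = 4.86/0.750 + 11.5/3.44 = 9.823 d.
K_eq = L / Σ(b_i/K_i) = 16.36 / 9.823 = 1.665 m/day.

1.67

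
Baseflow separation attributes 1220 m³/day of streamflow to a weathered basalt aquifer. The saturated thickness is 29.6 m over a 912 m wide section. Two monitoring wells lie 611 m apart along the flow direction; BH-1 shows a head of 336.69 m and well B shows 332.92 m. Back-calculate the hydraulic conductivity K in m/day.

7.32

Cross-sectional area A = 912 × 29.6 = 26995 m².
Hydraulic gradient i = (336.69 − 332.92) / 611 = 3.77 / 611 = 0.006170.
From Q = K·A·i, K = Q / (A·i) = 1220 / (26995 × 0.006170) = 7.324 m/day.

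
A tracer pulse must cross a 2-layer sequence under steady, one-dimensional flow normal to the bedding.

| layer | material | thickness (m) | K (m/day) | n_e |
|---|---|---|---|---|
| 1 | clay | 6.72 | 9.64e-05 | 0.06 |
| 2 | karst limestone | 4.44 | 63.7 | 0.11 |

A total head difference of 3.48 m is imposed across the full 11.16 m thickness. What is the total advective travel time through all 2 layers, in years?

With flow normal to the layers, continuity requires the same specific discharge q through every layer.
Σ(b_i/K_i) = 6.72/9.64e-05 + 4.44/63.7 = 69710 d.
q = Δh / Σ(b_i/K_i) = 3.48 / 69710 = 4.992e-05 m/day.
In each layer the seepage velocity is v_i = q/n_i, so the layer transit time is t_i = b_i·n_i / q:
  layer 1 (clay): t_1 = 6.72 × 0.06 / 4.992e-05 = 8077 d
  layer 2 (karst limestone): t_2 = 4.44 × 0.11 / 4.992e-05 = 9783 d
Total t = Σ t_i = 17860 days = 48.90 years.

48.9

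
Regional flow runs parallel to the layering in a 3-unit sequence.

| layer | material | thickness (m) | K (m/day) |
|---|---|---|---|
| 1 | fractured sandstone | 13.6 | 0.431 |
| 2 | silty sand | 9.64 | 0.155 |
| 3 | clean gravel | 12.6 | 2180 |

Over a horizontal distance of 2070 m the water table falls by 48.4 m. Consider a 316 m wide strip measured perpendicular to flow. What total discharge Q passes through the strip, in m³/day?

203000

Flow is parallel to layering, so each bed carries its own Darcy discharge and the transmissivities add.
Σ(K_i·b_i) = 0.431×13.6 + 0.155×9.64 + 2180×12.6 = 27475 m²/day.
Hydraulic gradient i = Δh / L = 48.4 / 2070 = 0.02338.
Q = Σ(K_i·b_i) · W · i = 27475 × 316 × 0.02338 = 2.030e+05 m³/day.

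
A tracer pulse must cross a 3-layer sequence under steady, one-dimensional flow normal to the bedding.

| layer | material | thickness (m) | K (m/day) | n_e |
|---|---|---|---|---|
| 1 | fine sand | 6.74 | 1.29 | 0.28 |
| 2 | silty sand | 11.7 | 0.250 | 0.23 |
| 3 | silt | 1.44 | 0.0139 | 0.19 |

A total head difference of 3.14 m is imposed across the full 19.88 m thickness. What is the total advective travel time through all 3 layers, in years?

With flow normal to the layers, continuity requires the same specific discharge q through every layer.
Σ(b_i/K_i) = 6.74/1.29 + 11.7/0.250 + 1.44/0.0139 = 155.6 d.
q = Δh / Σ(b_i/K_i) = 3.14 / 155.6 = 0.02018 m/day.
In each layer the seepage velocity is v_i = q/n_i, so the layer transit time is t_i = b_i·n_i / q:
  layer 1 (fine sand): t_1 = 6.74 × 0.28 / 0.02018 = 93.53 d
  layer 2 (silty sand): t_2 = 11.7 × 0.23 / 0.02018 = 133.4 d
  layer 3 (silt): t_3 = 1.44 × 0.19 / 0.02018 = 13.56 d
Total t = Σ t_i = 240.5 days = 0.6583 years.

0.658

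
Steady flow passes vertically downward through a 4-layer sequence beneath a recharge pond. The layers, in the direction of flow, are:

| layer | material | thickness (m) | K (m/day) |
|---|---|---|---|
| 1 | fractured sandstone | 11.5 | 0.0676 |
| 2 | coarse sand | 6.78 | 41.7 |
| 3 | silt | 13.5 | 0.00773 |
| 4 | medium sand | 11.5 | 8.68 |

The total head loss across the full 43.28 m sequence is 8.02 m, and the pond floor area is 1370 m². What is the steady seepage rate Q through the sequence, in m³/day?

Flow is perpendicular to layering, so the layers act in series and the equivalent K is the thickness-weighted harmonic mean.
Total thickness L = 11.5 + 6.78 + 13.5 + 11.5 = 43.28 m.
Σ(b_i/K_i) = 11.5/0.0676 + 6.78/41.7 + 13.5/0.00773 + 11.5/8.68 = 1918 d.
K_eq = L / Σ(b_i/K_i) = 43.28 / 1918 = 0.02256 m/day.
Q = K_eq · A · (Δh/L) = 0.02256 × 1370 × (8.02/43.28) = 5.728 m³/day.

5.73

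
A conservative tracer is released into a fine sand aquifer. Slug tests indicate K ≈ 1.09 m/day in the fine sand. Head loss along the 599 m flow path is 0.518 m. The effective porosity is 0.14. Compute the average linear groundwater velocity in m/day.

0.00673

Hydraulic gradient i = Δh / L = 0.518 / 599 = 0.0008648.
Darcy flux q = K · i = 1.090 × 0.0008648 = 0.0009426 m/day.
Seepage velocity v = q / n_e = 0.0009426 / 0.14 = 0.006733 m/day.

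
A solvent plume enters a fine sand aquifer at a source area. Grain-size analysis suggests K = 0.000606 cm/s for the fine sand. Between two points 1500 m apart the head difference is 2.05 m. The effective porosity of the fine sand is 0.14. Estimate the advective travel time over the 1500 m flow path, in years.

803

Convert K: 0.000606 cm/s × 864 = 0.5236 m/day.
Hydraulic gradient i = Δh / L = 2.05 / 1500 = 0.001367.
Darcy flux q = K · i = 0.5236 × 0.001367 = 0.0007156 m/day.
Seepage velocity v = q / n_e = 0.0007156 / 0.14 = 0.005111 m/day.
Travel time t = L / v = 1500 / 0.005111 = 2.935e+05 days = 803.5 years.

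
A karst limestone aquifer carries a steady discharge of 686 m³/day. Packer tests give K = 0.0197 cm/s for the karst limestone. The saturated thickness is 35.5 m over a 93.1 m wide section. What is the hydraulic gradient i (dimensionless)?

Convert K: 0.0197 cm/s × 864 = 17.02 m/day.
Cross-sectional area A = 93.1 × 35.5 = 3305 m².
From Q = K·A·i, i = Q / (K·A) = 686 / (17.02 × 3305) = 0.01219.

0.0122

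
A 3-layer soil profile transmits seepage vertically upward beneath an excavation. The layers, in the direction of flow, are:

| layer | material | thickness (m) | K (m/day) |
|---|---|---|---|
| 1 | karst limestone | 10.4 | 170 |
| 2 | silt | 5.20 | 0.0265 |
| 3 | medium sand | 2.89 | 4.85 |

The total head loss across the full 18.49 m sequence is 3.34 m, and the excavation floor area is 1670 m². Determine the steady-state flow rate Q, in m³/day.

Flow is perpendicular to layering, so the layers act in series and the equivalent K is the thickness-weighted harmonic mean.
Total thickness L = 10.4 + 5.20 + 2.89 = 18.49 m.
Σ(b_i/K_i) = 10.4/170 + 5.20/0.0265 + 2.89/4.85 = 196.9 d.
K_eq = L / Σ(b_i/K_i) = 18.49 / 196.9 = 0.09391 m/day.
Q = K_eq · A · (Δh/L) = 0.09391 × 1670 × (3.34/18.49) = 28.33 m³/day.

28.3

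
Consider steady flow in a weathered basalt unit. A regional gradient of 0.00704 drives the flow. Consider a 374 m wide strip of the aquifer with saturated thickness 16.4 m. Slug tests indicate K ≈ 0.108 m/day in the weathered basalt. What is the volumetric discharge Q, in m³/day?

Cross-sectional area A = 374 × 16.4 = 6134 m².
Hydraulic gradient i = 0.00704.
Darcy's law: Q = K · A · i = 0.1080 × 6134 × 0.007040 = 4.663 m³/day.

4.66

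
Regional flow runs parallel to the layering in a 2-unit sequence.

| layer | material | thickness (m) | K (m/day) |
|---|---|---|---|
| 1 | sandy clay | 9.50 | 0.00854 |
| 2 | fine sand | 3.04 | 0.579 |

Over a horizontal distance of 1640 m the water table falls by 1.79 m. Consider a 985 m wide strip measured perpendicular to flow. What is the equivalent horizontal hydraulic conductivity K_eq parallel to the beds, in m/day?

0.147

Flow is parallel to layering, so each bed carries its own Darcy discharge and the transmissivities add.
Σ(K_i·b_i) = 0.00854×9.50 + 0.579×3.04 = 1.841 m²/day.
Total thickness b = 12.54 m, so K_eq = Σ(K_i·b_i)/b = 0.1468 m/day.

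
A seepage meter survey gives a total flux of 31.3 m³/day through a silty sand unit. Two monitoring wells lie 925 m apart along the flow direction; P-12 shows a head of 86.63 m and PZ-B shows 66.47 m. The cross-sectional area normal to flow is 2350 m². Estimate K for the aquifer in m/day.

0.611

Hydraulic gradient i = (86.63 − 66.47) / 925 = 20.16 / 925 = 0.02179.
From Q = K·A·i, K = Q / (A·i) = 31.3 / (2350 × 0.02179) = 0.6111 m/day.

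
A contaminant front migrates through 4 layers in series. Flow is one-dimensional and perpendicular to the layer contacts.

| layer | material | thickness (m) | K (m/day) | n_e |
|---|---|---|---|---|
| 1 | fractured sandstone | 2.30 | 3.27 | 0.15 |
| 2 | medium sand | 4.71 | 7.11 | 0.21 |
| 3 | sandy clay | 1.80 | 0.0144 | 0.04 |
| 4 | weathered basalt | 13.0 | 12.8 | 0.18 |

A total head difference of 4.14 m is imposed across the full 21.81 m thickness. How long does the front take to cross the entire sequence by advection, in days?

With flow normal to the layers, continuity requires the same specific discharge q through every layer.
Σ(b_i/K_i) = 2.30/3.27 + 4.71/7.11 + 1.80/0.0144 + 13.0/12.8 = 127.4 d.
q = Δh / Σ(b_i/K_i) = 4.14 / 127.4 = 0.03250 m/day.
In each layer the seepage velocity is v_i = q/n_i, so the layer transit time is t_i = b_i·n_i / q:
  layer 1 (fractured sandstone): t_1 = 2.30 × 0.15 / 0.03250 = 10.62 d
  layer 2 (medium sand): t_2 = 4.71 × 0.21 / 0.03250 = 30.43 d
  layer 3 (sandy clay): t_3 = 1.80 × 0.04 / 0.03250 = 2.215 d
  layer 4 (weathered basalt): t_4 = 13.0 × 0.18 / 0.03250 = 72.00 d
Total t = Σ t_i = 115.3 days.

115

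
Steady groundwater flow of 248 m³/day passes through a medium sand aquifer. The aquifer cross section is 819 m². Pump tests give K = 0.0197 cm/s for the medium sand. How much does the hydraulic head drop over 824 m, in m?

Convert K: 0.0197 cm/s × 864 = 17.02 m/day.
From Q = K·A·i, i = Q / (K·A) = 248 / (17.02 × 819.0) = 0.01779.
Head loss Δh = i · L = 0.01779 × 824 = 14.66 m.

14.7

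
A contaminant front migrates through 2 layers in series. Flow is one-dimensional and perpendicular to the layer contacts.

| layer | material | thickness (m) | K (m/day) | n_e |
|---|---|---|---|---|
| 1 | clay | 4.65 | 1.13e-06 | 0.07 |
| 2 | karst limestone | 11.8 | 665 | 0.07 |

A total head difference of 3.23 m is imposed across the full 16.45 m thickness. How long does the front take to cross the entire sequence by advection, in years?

4020

With flow normal to the layers, continuity requires the same specific discharge q through every layer.
Σ(b_i/K_i) = 4.65/1.13e-06 + 11.8/665 = 4.115e+06 d.
q = Δh / Σ(b_i/K_i) = 3.23 / 4.115e+06 = 7.849e-07 m/day.
In each layer the seepage velocity is v_i = q/n_i, so the layer transit time is t_i = b_i·n_i / q:
  layer 1 (clay): t_1 = 4.65 × 0.07 / 7.849e-07 = 4.147e+05 d
  layer 2 (karst limestone): t_2 = 11.8 × 0.07 / 7.849e-07 = 1.052e+06 d
Total t = Σ t_i = 1.467e+06 days = 4016 years.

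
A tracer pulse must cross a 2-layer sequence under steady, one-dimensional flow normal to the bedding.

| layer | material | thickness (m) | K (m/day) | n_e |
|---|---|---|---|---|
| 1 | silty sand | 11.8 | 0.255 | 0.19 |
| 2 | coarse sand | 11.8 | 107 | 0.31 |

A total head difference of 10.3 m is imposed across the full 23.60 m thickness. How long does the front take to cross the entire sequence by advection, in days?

26.6

With flow normal to the layers, continuity requires the same specific discharge q through every layer.
Σ(b_i/K_i) = 11.8/0.255 + 11.8/107 = 46.38 d.
q = Δh / Σ(b_i/K_i) = 10.3 / 46.38 = 0.2221 m/day.
In each layer the seepage velocity is v_i = q/n_i, so the layer transit time is t_i = b_i·n_i / q:
  layer 1 (silty sand): t_1 = 11.8 × 0.19 / 0.2221 = 10.10 d
  layer 2 (coarse sand): t_2 = 11.8 × 0.31 / 0.2221 = 16.47 d
Total t = Σ t_i = 26.57 days.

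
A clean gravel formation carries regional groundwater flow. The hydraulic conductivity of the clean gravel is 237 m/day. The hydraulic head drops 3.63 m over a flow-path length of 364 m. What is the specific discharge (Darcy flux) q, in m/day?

2.36

Hydraulic gradient i = Δh / L = 3.63 / 364 = 0.009973.
Specific discharge q = K · i = 237.0 × 0.009973 = 2.363 m/day.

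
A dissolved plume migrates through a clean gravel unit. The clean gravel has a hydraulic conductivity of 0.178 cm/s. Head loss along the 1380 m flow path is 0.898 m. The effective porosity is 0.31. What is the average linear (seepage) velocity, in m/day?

Convert K: 0.178 cm/s × 864 = 153.8 m/day.
Hydraulic gradient i = Δh / L = 0.898 / 1380 = 0.0006507.
Darcy flux q = K · i = 153.8 × 0.0006507 = 0.1001 m/day.
Seepage velocity v = q / n_e = 0.1001 / 0.31 = 0.3228 m/day.

0.323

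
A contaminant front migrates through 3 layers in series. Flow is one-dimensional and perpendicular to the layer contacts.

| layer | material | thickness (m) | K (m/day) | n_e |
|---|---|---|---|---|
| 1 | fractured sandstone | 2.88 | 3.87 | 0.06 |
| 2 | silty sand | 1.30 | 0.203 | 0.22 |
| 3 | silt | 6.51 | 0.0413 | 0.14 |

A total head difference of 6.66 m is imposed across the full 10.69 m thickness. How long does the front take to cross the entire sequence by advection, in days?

With flow normal to the layers, continuity requires the same specific discharge q through every layer.
Σ(b_i/K_i) = 2.88/3.87 + 1.30/0.203 + 6.51/0.0413 = 164.8 d.
q = Δh / Σ(b_i/K_i) = 6.66 / 164.8 = 0.04042 m/day.
In each layer the seepage velocity is v_i = q/n_i, so the layer transit time is t_i = b_i·n_i / q:
  layer 1 (fractured sandstone): t_1 = 2.88 × 0.06 / 0.04042 = 4.275 d
  layer 2 (silty sand): t_2 = 1.30 × 0.22 / 0.04042 = 7.076 d
  layer 3 (silt): t_3 = 6.51 × 0.14 / 0.04042 = 22.55 d
Total t = Σ t_i = 33.90 days.

33.9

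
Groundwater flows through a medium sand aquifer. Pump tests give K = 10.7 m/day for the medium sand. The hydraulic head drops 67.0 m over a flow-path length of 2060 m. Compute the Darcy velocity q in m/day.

Hydraulic gradient i = Δh / L = 67.0 / 2060 = 0.03252.
Specific discharge q = K · i = 10.70 × 0.03252 = 0.3480 m/day.

0.348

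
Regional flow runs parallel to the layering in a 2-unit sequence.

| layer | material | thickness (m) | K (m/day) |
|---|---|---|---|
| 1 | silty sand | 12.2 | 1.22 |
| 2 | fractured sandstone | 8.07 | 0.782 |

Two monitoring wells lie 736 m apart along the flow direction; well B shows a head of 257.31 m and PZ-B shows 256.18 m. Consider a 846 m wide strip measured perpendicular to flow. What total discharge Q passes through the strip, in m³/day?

Flow is parallel to layering, so each bed carries its own Darcy discharge and the transmissivities add.
Σ(K_i·b_i) = 1.22×12.2 + 0.782×8.07 = 21.19 m²/day.
Hydraulic gradient i = (257.31 − 256.18) / 736 = 1.13 / 736 = 0.001535.
Q = Σ(K_i·b_i) · W · i = 21.19 × 846 × 0.001535 = 27.53 m³/day.

27.5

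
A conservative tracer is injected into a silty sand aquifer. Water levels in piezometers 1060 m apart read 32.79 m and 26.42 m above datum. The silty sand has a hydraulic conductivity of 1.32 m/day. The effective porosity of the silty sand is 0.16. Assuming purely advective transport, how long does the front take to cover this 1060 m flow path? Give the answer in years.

Hydraulic gradient i = (32.79 − 26.42) / 1060 = 6.37 / 1060 = 0.006009.
Darcy flux q = K · i = 1.320 × 0.006009 = 0.007932 m/day.
Seepage velocity v = q / n_e = 0.007932 / 0.16 = 0.04958 m/day.
Travel time t = L / v = 1060 / 0.04958 = 21381 days = 58.54 years.

58.5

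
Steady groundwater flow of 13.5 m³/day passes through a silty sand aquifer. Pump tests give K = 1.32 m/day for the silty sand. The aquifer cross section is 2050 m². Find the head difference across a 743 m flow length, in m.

3.71

From Q = K·A·i, i = Q / (K·A) = 13.5 / (1.320 × 2050) = 0.004989.
Head loss Δh = i · L = 0.004989 × 743 = 3.707 m.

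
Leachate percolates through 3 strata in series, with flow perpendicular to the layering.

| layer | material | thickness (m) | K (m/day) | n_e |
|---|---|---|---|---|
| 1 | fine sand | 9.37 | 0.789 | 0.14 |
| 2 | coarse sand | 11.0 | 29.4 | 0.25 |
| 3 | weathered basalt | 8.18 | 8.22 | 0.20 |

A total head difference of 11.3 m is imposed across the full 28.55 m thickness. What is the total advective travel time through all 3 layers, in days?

6.68

With flow normal to the layers, continuity requires the same specific discharge q through every layer.
Σ(b_i/K_i) = 9.37/0.789 + 11.0/29.4 + 8.18/8.22 = 13.25 d.
q = Δh / Σ(b_i/K_i) = 11.3 / 13.25 = 0.8531 m/day.
In each layer the seepage velocity is v_i = q/n_i, so the layer transit time is t_i = b_i·n_i / q:
  layer 1 (fine sand): t_1 = 9.37 × 0.14 / 0.8531 = 1.538 d
  layer 2 (coarse sand): t_2 = 11.0 × 0.25 / 0.8531 = 3.223 d
  layer 3 (weathered basalt): t_3 = 8.18 × 0.20 / 0.8531 = 1.918 d
Total t = Σ t_i = 6.679 days.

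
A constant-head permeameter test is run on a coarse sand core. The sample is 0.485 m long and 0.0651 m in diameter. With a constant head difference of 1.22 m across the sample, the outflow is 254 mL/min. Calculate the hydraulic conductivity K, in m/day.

Cross-sectional area A = π·(d/2)² = π × (0.0651/2)² = 0.003329 m².
Convert discharge: 254 mL/min = 4.233e-06 m³/s.
Darcy's law rearranged: K = Q·L / (A·Δh) = 4.233e-06 × 0.485 / (0.003329 × 1.22) = 0.0005056 m/s = 43.68 m/day.

43.7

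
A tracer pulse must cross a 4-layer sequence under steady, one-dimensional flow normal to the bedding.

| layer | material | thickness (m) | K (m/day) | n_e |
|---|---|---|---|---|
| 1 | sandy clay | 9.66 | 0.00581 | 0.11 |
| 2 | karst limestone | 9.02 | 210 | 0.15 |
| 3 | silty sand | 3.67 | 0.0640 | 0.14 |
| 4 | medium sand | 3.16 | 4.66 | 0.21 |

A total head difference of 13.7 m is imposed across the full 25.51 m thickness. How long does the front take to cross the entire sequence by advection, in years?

With flow normal to the layers, continuity requires the same specific discharge q through every layer.
Σ(b_i/K_i) = 9.66/0.00581 + 9.02/210 + 3.67/0.0640 + 3.16/4.66 = 1721 d.
q = Δh / Σ(b_i/K_i) = 13.7 / 1721 = 0.007962 m/day.
In each layer the seepage velocity is v_i = q/n_i, so the layer transit time is t_i = b_i·n_i / q:
  layer 1 (sandy clay): t_1 = 9.66 × 0.11 / 0.007962 = 133.5 d
  layer 2 (karst limestone): t_2 = 9.02 × 0.15 / 0.007962 = 169.9 d
  layer 3 (silty sand): t_3 = 3.67 × 0.14 / 0.007962 = 64.53 d
  layer 4 (medium sand): t_4 = 3.16 × 0.21 / 0.007962 = 83.35 d
Total t = Σ t_i = 451.3 days = 1.236 years.

1.24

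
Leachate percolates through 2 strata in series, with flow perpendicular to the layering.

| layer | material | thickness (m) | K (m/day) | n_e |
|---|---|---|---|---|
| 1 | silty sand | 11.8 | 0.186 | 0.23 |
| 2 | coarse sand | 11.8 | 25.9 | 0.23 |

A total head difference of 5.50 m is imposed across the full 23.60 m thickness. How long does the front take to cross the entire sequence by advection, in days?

With flow normal to the layers, continuity requires the same specific discharge q through every layer.
Σ(b_i/K_i) = 11.8/0.186 + 11.8/25.9 = 63.90 d.
q = Δh / Σ(b_i/K_i) = 5.50 / 63.90 = 0.08608 m/day.
In each layer the seepage velocity is v_i = q/n_i, so the layer transit time is t_i = b_i·n_i / q:
  layer 1 (silty sand): t_1 = 11.8 × 0.23 / 0.08608 = 31.53 d
  layer 2 (coarse sand): t_2 = 11.8 × 0.23 / 0.08608 = 31.53 d
Total t = Σ t_i = 63.06 days.

63.1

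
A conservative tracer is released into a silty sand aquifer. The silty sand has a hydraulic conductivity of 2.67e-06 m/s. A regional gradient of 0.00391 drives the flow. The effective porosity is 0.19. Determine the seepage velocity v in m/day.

0.00475

Convert K: 2.67e-06 m/s × 86400 = 0.2307 m/day.
Hydraulic gradient i = 0.00391.
Darcy flux q = K · i = 0.2307 × 0.003910 = 0.0009020 m/day.
Seepage velocity v = q / n_e = 0.0009020 / 0.19 = 0.004747 m/day.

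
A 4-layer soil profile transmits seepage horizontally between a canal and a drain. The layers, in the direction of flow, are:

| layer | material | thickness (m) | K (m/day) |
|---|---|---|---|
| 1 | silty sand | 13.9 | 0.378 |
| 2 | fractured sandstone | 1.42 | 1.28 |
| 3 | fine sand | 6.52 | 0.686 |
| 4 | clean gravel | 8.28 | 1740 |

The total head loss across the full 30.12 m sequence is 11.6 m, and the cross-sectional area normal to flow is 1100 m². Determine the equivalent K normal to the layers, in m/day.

Flow is perpendicular to layering, so the layers act in series and the equivalent K is the thickness-weighted harmonic mean.
Total thickness L = 13.9 + 1.42 + 6.52 + 8.28 = 30.12 m.
Σ(b_i/K_i) = 13.9/0.378 + 1.42/1.28 + 6.52/0.686 + 8.28/1740 = 47.39 d.
K_eq = L / Σ(b_i/K_i) = 30.12 / 47.39 = 0.6356 m/day.

0.636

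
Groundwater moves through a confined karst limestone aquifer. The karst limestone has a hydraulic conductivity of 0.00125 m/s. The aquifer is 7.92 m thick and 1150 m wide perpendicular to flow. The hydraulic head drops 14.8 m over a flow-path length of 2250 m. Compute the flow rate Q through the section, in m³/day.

6470

Convert K: 0.00125 m/s × 86400 = 108.0 m/day.
Cross-sectional area A = 1150 × 7.92 = 9108 m².
Hydraulic gradient i = Δh / L = 14.8 / 2250 = 0.006578.
Darcy's law: Q = K · A · i = 108.0 × 9108 × 0.006578 = 6470 m³/day.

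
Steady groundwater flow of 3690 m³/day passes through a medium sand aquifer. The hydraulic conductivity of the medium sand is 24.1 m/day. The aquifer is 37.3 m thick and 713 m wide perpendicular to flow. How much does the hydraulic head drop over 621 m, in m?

Cross-sectional area A = 713 × 37.3 = 26595 m².
From Q = K·A·i, i = Q / (K·A) = 3690 / (24.10 × 26595) = 0.005757.
Head loss Δh = i · L = 0.005757 × 621 = 3.575 m.

3.58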